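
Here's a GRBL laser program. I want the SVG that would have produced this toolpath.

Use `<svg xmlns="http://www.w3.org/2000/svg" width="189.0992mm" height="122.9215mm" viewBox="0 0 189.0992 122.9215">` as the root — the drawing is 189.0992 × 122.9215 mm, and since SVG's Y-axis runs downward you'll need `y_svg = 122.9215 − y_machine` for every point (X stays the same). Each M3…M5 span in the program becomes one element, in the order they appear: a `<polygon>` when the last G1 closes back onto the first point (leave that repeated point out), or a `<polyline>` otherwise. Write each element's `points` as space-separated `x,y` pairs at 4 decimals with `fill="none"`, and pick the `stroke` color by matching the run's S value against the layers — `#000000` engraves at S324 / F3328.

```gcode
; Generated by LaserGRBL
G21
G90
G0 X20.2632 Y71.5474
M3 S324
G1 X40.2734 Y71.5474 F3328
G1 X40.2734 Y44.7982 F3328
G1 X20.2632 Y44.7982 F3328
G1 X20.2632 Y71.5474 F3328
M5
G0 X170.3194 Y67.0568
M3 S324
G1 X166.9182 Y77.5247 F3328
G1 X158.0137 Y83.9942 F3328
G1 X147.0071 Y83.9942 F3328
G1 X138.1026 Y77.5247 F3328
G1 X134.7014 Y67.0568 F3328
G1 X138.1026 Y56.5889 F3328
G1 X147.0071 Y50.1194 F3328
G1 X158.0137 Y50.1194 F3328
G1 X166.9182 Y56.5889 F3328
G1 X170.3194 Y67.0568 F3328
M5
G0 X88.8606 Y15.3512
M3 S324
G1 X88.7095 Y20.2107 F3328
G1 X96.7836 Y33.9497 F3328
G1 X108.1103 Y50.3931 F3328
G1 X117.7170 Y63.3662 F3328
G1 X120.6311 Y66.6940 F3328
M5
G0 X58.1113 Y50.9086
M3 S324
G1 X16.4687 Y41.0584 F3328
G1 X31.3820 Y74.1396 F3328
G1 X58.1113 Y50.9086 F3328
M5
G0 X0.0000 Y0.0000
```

Machine Y-up, SVG Y-down with viewBox height 122.9215, so y_svg = 122.9215 − y_machine; X carries over. Every run uses S324, so all elements get stroke `#000000` (engrave).

Run 1: The run returns to its start, so emit a `<polygon>` with points (Y-flipped): 20.2632,51.3741 40.2734,51.3741 40.2734,78.1233 20.2632,78.1233.

Run 2: The run returns to its start, so emit a `<polygon>` with points (Y-flipped): 170.3194,55.8647 166.9182,45.3968 158.0137,38.9273 147.0071,38.9273 138.1026,45.3968 134.7014,55.8647 138.1026,66.3326 147.0071,72.8021 158.0137,72.8021 166.9182,66.3326.

Run 3: The run is open, so emit a `<polyline>` with points (Y-flipped): 88.8606,107.5703 88.7095,102.7108 96.7836,88.9718 108.1103,72.5284 117.7170,59.5553 120.6311,56.2275.

Run 4: The run returns to its start, so emit a `<polygon>` with points (Y-flipped): 58.1113,72.0129 16.4687,81.8631 31.3820,48.7819.

<svg xmlns="http://www.w3.org/2000/svg" width="189.0992mm" height="122.9215mm" viewBox="0 0 189.0992 122.9215">
  <polygon points="20.2632,51.3741 40.2734,51.3741 40.2734,78.1233 20.2632,78.1233" fill="none" stroke="#000000"/>
  <polygon points="170.3194,55.8647 166.9182,45.3968 158.0137,38.9273 147.0071,38.9273 138.1026,45.3968 134.7014,55.8647 138.1026,66.3326 147.0071,72.8021 158.0137,72.8021 166.9182,66.3326" fill="none" stroke="#000000"/>
  <polyline points="88.8606,107.5703 88.7095,102.7108 96.7836,88.9718 108.1103,72.5284 117.7170,59.5553 120.6311,56.2275" fill="none" stroke="#000000"/>
  <polygon points="58.1113,72.0129 16.4687,81.8631 31.3820,48.7819" fill="none" stroke="#000000"/>
</svg>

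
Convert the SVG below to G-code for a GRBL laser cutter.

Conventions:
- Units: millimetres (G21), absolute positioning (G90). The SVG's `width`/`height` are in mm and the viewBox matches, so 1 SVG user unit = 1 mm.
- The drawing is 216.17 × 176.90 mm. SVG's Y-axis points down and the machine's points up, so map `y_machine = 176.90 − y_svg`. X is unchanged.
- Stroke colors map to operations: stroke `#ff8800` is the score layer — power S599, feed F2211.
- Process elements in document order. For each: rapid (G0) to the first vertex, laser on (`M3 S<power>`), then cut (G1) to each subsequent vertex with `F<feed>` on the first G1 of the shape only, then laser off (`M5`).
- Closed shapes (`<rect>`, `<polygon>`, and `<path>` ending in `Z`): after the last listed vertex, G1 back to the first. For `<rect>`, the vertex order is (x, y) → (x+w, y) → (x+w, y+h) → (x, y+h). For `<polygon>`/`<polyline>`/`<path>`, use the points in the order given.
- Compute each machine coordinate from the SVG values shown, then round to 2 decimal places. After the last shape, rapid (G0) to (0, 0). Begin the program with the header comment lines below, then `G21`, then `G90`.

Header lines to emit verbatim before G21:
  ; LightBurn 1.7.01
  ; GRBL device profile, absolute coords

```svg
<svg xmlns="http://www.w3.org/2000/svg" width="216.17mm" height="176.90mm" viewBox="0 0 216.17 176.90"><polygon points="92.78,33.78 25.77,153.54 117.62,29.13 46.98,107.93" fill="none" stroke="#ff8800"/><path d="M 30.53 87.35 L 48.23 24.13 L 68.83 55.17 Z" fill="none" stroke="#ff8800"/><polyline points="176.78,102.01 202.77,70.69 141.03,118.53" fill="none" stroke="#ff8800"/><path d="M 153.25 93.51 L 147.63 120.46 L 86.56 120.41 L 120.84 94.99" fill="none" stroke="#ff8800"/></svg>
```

; LightBurn 1.7.01
; GRBL device profile, absolute coords
G21
G90
G0 X92.78 Y143.12
M3 S599
G1 X25.77 Y23.36 F2211
G1 X117.62 Y147.77
G1 X46.98 Y68.97
G1 X92.78 Y143.12
M5
G0 X30.53 Y89.55
M3 S599
G1 X48.23 Y152.77 F2211
G1 X68.83 Y121.73
G1 X30.53 Y89.55
M5
G0 X176.78 Y74.89
M3 S599
G1 X202.77 Y106.21 F2211
G1 X141.03 Y58.37
M5
G0 X153.25 Y83.39
M3 S599
G1 X147.63 Y56.44 F2211
G1 X86.56 Y56.49
G1 X120.84 Y81.91
M5
G0 X0.00 Y0.00

Since the viewBox matches the mm dimensions, user units are millimetres directly. The only transform is the Y-flip y_m = 176.90 − y_svg.

Shape 1 is a closed polygon drawn with `<polygon>`. Its stroke #ff8800 means score at S599, F2211. After flipping Y the toolpath is (92.78,143.12) → (25.77,23.36) → (117.62,147.77) → (46.98,68.97) → (92.78,143.12), returning to the start.

Shape 2 is a closed polygon drawn with `<path>`. Its stroke #ff8800 means score at S599, F2211. After flipping Y the toolpath is (30.53,89.55) → (48.23,152.77) → (68.83,121.73) → (30.53,89.55), returning to the start.

Shape 3 is a open polyline drawn with `<polyline>`. Its stroke #ff8800 means score at S599, F2211. After flipping Y the toolpath is (176.78,74.89) → (202.77,106.21) → (141.03,58.37).

Shape 4 is a open polyline drawn with `<path>`. Its stroke #ff8800 means score at S599, F2211. After flipping Y the toolpath is (153.25,83.39) → (147.63,56.44) → (86.56,56.49) → (120.84,81.91).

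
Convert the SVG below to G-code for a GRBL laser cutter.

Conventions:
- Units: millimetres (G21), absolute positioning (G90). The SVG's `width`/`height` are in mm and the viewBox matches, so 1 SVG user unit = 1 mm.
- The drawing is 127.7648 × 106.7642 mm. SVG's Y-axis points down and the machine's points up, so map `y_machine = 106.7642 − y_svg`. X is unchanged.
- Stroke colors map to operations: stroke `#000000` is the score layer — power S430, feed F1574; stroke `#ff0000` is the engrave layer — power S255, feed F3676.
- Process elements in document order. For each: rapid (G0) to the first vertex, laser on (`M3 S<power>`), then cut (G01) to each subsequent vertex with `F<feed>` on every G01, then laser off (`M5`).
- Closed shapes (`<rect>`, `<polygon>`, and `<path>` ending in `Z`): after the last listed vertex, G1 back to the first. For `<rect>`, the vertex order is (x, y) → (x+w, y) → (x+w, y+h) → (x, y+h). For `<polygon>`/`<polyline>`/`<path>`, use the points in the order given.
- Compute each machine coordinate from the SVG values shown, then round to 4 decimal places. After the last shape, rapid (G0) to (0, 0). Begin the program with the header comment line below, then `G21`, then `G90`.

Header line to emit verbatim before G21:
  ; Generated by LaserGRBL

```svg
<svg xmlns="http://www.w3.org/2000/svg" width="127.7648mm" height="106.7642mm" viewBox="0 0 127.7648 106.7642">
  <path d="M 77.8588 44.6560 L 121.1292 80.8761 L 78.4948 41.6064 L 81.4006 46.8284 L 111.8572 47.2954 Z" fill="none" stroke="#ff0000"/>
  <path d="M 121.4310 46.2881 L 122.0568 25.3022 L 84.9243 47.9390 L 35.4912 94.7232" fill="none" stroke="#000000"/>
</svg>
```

; Generated by LaserGRBL
G21
G90
G0 X77.8588 Y62.1082
M3 S255
G01 X121.1292 Y25.8881 F3676
G01 X78.4948 Y65.1578 F3676
G01 X81.4006 Y59.9358 F3676
G01 X111.8572 Y59.4688 F3676
G01 X77.8588 Y62.1082 F3676
M5
G0 X121.4310 Y60.4761
M3 S430
G01 X122.0568 Y81.4620 F1574
G01 X84.9243 Y58.8252 F1574
G01 X35.4912 Y12.0410 F1574
M5
G0 X0.0000 Y0.0000

viewBox `0 0 127.7648 106.7642` with mm width/height → 1 unit = 1 mm. Flip: y_m = 106.7642 − y_svg.

**Shape 1** — `<path>` closed polygon, stroke `#ff0000` → engrave (S255, F3676). Machine vertices: (77.8588,62.1082) → (121.1292,25.8881) → (78.4948,65.1578) → (81.4006,59.9358) → (111.8572,59.4688) → (77.8588,62.1082). Closed: final G1 returns to the first vertex.

**Shape 2** — `<path>` open polyline, stroke `#000000` → score (S430, F1574). Machine vertices: (121.4310,60.4761) → (122.0568,81.4620) → (84.9243,58.8252) → (35.4912,12.0410). Open path.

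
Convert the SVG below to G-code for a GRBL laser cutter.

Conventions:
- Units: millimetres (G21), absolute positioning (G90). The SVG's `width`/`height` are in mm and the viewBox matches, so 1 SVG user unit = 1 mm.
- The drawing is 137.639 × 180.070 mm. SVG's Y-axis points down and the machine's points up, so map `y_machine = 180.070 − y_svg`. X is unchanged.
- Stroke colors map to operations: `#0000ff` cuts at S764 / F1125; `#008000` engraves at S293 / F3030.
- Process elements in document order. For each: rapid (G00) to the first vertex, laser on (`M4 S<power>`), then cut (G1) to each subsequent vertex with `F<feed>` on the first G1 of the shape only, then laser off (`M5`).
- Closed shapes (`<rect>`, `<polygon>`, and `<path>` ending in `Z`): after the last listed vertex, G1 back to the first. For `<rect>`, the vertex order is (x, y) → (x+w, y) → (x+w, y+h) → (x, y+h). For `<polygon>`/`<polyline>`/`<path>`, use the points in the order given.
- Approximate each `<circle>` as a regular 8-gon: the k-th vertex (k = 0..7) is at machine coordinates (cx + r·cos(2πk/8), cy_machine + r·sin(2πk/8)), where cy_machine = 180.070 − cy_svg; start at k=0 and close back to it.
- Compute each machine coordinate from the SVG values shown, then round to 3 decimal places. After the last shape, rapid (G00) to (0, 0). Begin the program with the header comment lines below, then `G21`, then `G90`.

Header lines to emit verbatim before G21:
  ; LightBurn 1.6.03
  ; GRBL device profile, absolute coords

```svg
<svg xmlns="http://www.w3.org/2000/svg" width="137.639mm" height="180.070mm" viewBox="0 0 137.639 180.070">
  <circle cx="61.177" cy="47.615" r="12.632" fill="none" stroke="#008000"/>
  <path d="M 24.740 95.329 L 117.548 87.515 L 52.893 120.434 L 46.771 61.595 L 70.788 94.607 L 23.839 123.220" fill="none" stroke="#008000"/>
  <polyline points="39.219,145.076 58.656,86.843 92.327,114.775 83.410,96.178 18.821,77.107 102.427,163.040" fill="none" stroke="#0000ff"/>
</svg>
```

; LightBurn 1.6.03
; GRBL device profile, absolute coords
G21
G90
G00 X73.809 Y132.455
M4 S293
G1 X70.109 Y141.387 F3030
G1 X61.177 Y145.087
G1 X52.245 Y141.387
G1 X48.545 Y132.455
G1 X52.245 Y123.523
G1 X61.177 Y119.823
G1 X70.109 Y123.523
G1 X73.809 Y132.455
M5
G00 X24.740 Y84.741
M4 S293
G1 X117.548 Y92.555 F3030
G1 X52.893 Y59.636
G1 X46.771 Y118.475
G1 X70.788 Y85.463
G1 X23.839 Y56.850
M5
G00 X39.219 Y34.994
M4 S764
G1 X58.656 Y93.227 F1125
G1 X92.327 Y65.295
G1 X83.410 Y83.892
G1 X18.821 Y102.963
G1 X102.427 Y17.030
M5
G00 X0.000 Y0.000

Since the viewBox matches the mm dimensions, user units are millimetres directly. The only transform is the Y-flip y_m = 180.070 − y_svg.

Shape 1 is a circle drawn with `<circle>`. Its stroke #008000 means engrave at S293, F3030. After flipping Y the toolpath is (73.809,132.455) → (70.109,141.387) → (61.177,145.087) → (52.245,141.387) → (48.545,132.455) → (52.245,123.523) → (61.177,119.823) → (70.109,123.523) → (73.809,132.455), returning to the start.

Shape 2 is a open polyline drawn with `<path>`. Its stroke #008000 means engrave at S293, F3030. After flipping Y the toolpath is (24.740,84.741) → (117.548,92.555) → (52.893,59.636) → (46.771,118.475) → (70.788,85.463) → (23.839,56.850).

Shape 3 is a open polyline drawn with `<polyline>`. Its stroke #0000ff means cut at S764, F1125. After flipping Y the toolpath is (39.219,34.994) → (58.656,93.227) → (92.327,65.295) → (83.410,83.892) → (18.821,102.963) → (102.427,17.030).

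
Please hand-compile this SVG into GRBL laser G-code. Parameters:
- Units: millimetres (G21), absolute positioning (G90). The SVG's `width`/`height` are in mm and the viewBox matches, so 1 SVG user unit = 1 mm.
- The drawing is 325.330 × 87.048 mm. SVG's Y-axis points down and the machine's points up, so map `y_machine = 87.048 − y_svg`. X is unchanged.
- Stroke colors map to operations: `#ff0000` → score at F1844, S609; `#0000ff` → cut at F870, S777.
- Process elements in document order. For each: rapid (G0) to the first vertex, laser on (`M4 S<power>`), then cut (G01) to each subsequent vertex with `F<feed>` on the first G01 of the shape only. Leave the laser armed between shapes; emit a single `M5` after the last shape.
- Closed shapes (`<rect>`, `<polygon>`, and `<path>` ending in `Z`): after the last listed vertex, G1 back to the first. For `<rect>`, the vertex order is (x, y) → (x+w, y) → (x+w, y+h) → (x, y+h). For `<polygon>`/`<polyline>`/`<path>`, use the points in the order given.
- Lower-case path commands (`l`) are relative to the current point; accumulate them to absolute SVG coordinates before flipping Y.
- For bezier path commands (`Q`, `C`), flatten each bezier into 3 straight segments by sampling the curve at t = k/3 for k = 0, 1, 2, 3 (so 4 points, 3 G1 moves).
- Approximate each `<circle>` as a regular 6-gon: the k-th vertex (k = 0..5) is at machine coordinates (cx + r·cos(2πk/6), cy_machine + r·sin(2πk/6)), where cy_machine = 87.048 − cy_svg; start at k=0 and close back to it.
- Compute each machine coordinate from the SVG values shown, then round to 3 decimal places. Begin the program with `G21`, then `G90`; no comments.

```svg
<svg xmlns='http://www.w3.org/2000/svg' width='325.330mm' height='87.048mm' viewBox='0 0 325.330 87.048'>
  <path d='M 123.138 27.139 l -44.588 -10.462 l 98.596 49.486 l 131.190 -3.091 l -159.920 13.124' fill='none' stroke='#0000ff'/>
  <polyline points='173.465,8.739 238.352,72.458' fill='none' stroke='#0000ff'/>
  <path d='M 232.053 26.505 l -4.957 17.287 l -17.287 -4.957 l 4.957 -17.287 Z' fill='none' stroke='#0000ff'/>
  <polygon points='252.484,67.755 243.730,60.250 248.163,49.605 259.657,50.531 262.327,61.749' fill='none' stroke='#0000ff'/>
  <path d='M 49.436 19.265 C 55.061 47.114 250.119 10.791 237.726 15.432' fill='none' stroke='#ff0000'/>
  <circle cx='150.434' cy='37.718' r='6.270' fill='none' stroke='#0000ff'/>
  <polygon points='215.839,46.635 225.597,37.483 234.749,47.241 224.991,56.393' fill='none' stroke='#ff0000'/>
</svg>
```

G21
G90
G0 X123.138 Y59.909
M4 S777
G01 X78.550 Y70.371 F870
G01 X177.146 Y20.885
G01 X308.336 Y23.976
G01 X148.416 Y10.852
G0 X173.465 Y78.309
M4 S777
G01 X238.352 Y14.590 F870
G0 X232.053 Y60.543
M4 S777
G01 X227.096 Y43.256 F870
G01 X209.809 Y48.213
G01 X214.766 Y65.500
G01 X232.053 Y60.543
G0 X252.484 Y19.293
M4 S777
G01 X243.730 Y26.798 F870
G01 X248.163 Y37.443
G01 X259.657 Y36.517
G01 X262.327 Y25.299
G01 X252.484 Y19.293
G0 X49.436 Y67.783
M4 S609
G01 X103.506 Y57.431 F1844
G01 X195.668 Y66.496
G01 X237.726 Y71.616
G0 X156.704 Y49.330
M4 S777
G01 X153.569 Y54.760 F870
G01 X147.299 Y54.760
G01 X144.164 Y49.330
G01 X147.299 Y43.900
G01 X153.569 Y43.900
G01 X156.704 Y49.330
G0 X215.839 Y40.413
M4 S609
G01 X225.597 Y49.565 F1844
G01 X234.749 Y39.807
G01 X224.991 Y30.655
G01 X215.839 Y40.413
M5

Since the viewBox matches the mm dimensions, user units are millimetres directly. The only transform is the Y-flip y_m = 87.048 − y_svg.

Shape 1 is a open polyline drawn with `<path>`. Its stroke #0000ff means cut at S777, F870. After flipping Y the toolpath is (123.138,59.909) → (78.550,70.371) → (177.146,20.885) → (308.336,23.976) → (148.416,10.852).

Shape 2 is a line segment drawn with `<polyline>`. Its stroke #0000ff means cut at S777, F870. After flipping Y the toolpath is (173.465,78.309) → (238.352,14.590).

Shape 3 is a regular polygon drawn with `<path>`. Its stroke #0000ff means cut at S777, F870. After flipping Y the toolpath is (232.053,60.543) → (227.096,43.256) → (209.809,48.213) → (214.766,65.500) → (232.053,60.543), returning to the start.

Shape 4 is a regular polygon drawn with `<polygon>`. Its stroke #0000ff means cut at S777, F870. After flipping Y the toolpath is (252.484,19.293) → (243.730,26.798) → (248.163,37.443) → (259.657,36.517) → (262.327,25.299) → (252.484,19.293), returning to the start.

Shape 5 is a cubic bezier drawn with `<path>`. Its stroke #ff0000 means score at S609, F1844. After flipping Y the toolpath is (49.436,67.783) → (103.506,57.431) → (195.668,66.496) → (237.726,71.616).

Shape 6 is a circle drawn with `<circle>`. Its stroke #0000ff means cut at S777, F870. After flipping Y the toolpath is (156.704,49.330) → (153.569,54.760) → (147.299,54.760) → (144.164,49.330) → (147.299,43.900) → (153.569,43.900) → (156.704,49.330), returning to the start.

Shape 7 is a regular polygon drawn with `<polygon>`. Its stroke #ff0000 means score at S609, F1844. After flipping Y the toolpath is (215.839,40.413) → (225.597,49.565) → (234.749,39.807) → (224.991,30.655) → (215.839,40.413), returning to the start.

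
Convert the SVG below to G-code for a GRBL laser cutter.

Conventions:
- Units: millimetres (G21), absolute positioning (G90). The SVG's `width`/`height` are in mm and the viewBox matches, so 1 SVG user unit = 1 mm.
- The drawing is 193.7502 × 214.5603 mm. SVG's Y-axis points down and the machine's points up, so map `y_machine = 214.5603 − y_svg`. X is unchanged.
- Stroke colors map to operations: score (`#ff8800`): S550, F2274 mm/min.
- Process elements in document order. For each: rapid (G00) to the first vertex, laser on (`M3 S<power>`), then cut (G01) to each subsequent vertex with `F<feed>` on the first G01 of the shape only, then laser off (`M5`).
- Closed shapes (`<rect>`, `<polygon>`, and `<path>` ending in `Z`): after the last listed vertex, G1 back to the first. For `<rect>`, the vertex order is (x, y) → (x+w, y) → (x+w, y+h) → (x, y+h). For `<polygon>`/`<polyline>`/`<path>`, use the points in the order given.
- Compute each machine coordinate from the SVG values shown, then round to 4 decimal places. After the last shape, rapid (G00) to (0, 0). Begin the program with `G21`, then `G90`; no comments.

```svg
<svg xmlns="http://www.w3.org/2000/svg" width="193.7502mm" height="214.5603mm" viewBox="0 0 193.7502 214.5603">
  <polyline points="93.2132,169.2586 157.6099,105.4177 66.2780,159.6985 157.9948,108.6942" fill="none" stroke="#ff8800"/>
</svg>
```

G21
G90
G00 X93.2132 Y45.3017
M3 S550
G01 X157.6099 Y109.1426 F2274
G01 X66.2780 Y54.8618
G01 X157.9948 Y105.8661
M5
G00 X0.0000 Y0.0000

viewBox `0 0 193.7502 214.5603` with mm width/height → 1 unit = 1 mm. Flip: y_m = 214.5603 − y_svg.

**Shape 1** — `<polyline>` open polyline, stroke `#ff8800` → score (S550, F2274). Machine vertices: (93.2132,45.3017) → (157.6099,109.1426) → (66.2780,54.8618) → (157.9948,105.8661). Open path.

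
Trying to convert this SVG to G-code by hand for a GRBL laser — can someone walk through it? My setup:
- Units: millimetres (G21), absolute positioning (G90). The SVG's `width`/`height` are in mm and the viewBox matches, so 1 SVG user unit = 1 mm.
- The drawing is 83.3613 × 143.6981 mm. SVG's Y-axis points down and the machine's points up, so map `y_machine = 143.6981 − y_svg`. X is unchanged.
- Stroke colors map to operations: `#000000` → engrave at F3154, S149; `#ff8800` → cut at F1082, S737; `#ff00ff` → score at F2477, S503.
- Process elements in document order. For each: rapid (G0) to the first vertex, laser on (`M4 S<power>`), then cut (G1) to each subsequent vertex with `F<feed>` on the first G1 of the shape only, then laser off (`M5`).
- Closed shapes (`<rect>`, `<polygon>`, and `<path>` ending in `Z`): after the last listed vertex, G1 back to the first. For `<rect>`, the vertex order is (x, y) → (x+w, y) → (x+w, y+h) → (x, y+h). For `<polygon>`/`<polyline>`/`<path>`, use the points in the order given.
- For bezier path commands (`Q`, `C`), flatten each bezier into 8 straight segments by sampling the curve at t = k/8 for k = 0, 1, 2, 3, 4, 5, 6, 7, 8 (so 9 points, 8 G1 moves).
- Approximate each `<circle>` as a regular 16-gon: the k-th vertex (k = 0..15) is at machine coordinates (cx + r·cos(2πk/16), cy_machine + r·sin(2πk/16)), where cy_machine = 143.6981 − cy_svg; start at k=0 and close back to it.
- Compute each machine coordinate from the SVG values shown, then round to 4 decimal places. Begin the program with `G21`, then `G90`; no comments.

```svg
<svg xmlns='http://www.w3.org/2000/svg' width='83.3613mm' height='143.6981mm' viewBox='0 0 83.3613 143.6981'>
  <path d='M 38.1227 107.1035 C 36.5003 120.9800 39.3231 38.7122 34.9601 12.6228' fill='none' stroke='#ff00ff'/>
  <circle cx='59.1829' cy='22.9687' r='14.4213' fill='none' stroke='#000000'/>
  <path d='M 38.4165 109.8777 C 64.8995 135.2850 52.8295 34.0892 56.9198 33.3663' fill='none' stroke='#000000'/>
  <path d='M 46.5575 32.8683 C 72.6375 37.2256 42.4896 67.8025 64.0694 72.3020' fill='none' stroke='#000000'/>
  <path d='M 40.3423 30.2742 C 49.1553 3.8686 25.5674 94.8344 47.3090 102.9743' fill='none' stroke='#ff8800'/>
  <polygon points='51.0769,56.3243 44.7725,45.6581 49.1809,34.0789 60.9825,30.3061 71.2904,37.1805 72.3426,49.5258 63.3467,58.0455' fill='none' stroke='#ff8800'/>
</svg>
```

G21
G90
G0 X38.1227 Y36.5946
M4 S503
G1 X37.7000 Y35.6002 F2477
G1 X37.5576 Y41.8342
G1 X37.5595 Y53.5118
G1 X37.5691 Y68.8477
G1 X37.4503 Y86.0571
G1 X37.0667 Y103.3548
G1 X36.2821 Y118.9559
G1 X34.9601 Y131.0753
M5
G0 X73.6042 Y120.7294
M4 S149
G1 X72.5064 Y126.2482 F3154
G1 X69.3803 Y130.9268
G1 X64.7017 Y134.0529
G1 X59.1829 Y135.1507
G1 X53.6641 Y134.0529
G1 X48.9855 Y130.9268
G1 X45.8594 Y126.2482
G1 X44.7616 Y120.7294
G1 X45.8594 Y115.2106
G1 X48.9855 Y110.5320
G1 X53.6641 Y107.4059
G1 X59.1829 Y106.3081
G1 X64.7017 Y107.4059
G1 X69.3803 Y110.5320
G1 X72.5064 Y115.2106
G1 X73.6042 Y120.7294
M5
G0 X38.4165 Y33.8204
M4 S149
G1 X46.6473 Y29.7837 F3154
G1 X51.9050 Y34.9549
G1 X54.8306 Y46.6732
G1 X56.0654 Y62.2773
G1 X56.2506 Y79.1062
G1 X56.0272 Y94.4990
G1 X56.0366 Y105.7946
G1 X56.9198 Y110.3318
M5
G0 X46.5575 Y110.8298
M4 S149
G1 X53.9127 Y108.0689 F3154
G1 X57.2616 Y103.4628
G1 X57.8693 Y97.6243
G1 X57.0010 Y91.1663
G1 X55.9218 Y84.7016
G1 X55.8967 Y78.8431
G1 X58.1909 Y74.2036
G1 X64.0694 Y71.3961
M5
G0 X40.3423 Y113.4239
M4 S737
G1 X42.2802 Y118.2152 F1082
G1 X42.0914 Y114.3490
G1 X40.6869 Y104.1714
G1 X38.9774 Y90.0284
G1 X37.8740 Y74.2661
G1 X38.2875 Y59.2305
G1 X41.1289 Y47.2677
G1 X47.3090 Y40.7238
M5
G0 X51.0769 Y87.3738
M4 S737
G1 X44.7725 Y98.0400 F1082
G1 X49.1809 Y109.6192
G1 X60.9825 Y113.3920
G1 X71.2904 Y106.5176
G1 X72.3426 Y94.1723
G1 X63.3467 Y85.6526
G1 X51.0769 Y87.3738
M5

1 u = 1 mm; y_m = 143.6981 − y.

[1] `<path>` cubic bezier, #ff00ff→score S503 F2477: (38.1227,36.5946) → (37.7000,35.6002) → (37.5576,41.8342) → (37.5595,53.5118) → (37.5691,68.8477) → (37.4503,86.0571) → (37.0667,103.3548) → (36.2821,118.9559) → (34.9601,131.0753)

[2] `<circle>` circle, #000000→engrave S149 F3154: (73.6042,120.7294) → (72.5064,126.2482) → (69.3803,130.9268) → (64.7017,134.0529) → (59.1829,135.1507) → (53.6641,134.0529) → (48.9855,130.9268) → (45.8594,126.2482) → (44.7616,120.7294) → (45.8594,115.2106) → (48.9855,110.5320) → (53.6641,107.4059) → (59.1829,106.3081) → (64.7017,107.4059) → (69.3803,110.5320) → (72.5064,115.2106) → (73.6042,120.7294) (closed)

[3] `<path>` cubic bezier, #000000→engrave S149 F3154: (38.4165,33.8204) → (46.6473,29.7837) → (51.9050,34.9549) → (54.8306,46.6732) → (56.0654,62.2773) → (56.2506,79.1062) → (56.0272,94.4990) → (56.0366,105.7946) → (56.9198,110.3318)

[4] `<path>` cubic bezier, #000000→engrave S149 F3154: (46.5575,110.8298) → (53.9127,108.0689) → (57.2616,103.4628) → (57.8693,97.6243) → (57.0010,91.1663) → (55.9218,84.7016) → (55.8967,78.8431) → (58.1909,74.2036) → (64.0694,71.3961)

[5] `<path>` cubic bezier, #ff8800→cut S737 F1082: (40.3423,113.4239) → (42.2802,118.2152) → (42.0914,114.3490) → (40.6869,104.1714) → (38.9774,90.0284) → (37.8740,74.2661) → (38.2875,59.2305) → (41.1289,47.2677) → (47.3090,40.7238)

[6] `<polygon>` regular polygon, #ff8800→cut S737 F1082: (51.0769,87.3738) → (44.7725,98.0400) → (49.1809,109.6192) → (60.9825,113.3920) → (71.2904,106.5176) → (72.3426,94.1723) → (63.3467,85.6526) → (51.0769,87.3738) (closed)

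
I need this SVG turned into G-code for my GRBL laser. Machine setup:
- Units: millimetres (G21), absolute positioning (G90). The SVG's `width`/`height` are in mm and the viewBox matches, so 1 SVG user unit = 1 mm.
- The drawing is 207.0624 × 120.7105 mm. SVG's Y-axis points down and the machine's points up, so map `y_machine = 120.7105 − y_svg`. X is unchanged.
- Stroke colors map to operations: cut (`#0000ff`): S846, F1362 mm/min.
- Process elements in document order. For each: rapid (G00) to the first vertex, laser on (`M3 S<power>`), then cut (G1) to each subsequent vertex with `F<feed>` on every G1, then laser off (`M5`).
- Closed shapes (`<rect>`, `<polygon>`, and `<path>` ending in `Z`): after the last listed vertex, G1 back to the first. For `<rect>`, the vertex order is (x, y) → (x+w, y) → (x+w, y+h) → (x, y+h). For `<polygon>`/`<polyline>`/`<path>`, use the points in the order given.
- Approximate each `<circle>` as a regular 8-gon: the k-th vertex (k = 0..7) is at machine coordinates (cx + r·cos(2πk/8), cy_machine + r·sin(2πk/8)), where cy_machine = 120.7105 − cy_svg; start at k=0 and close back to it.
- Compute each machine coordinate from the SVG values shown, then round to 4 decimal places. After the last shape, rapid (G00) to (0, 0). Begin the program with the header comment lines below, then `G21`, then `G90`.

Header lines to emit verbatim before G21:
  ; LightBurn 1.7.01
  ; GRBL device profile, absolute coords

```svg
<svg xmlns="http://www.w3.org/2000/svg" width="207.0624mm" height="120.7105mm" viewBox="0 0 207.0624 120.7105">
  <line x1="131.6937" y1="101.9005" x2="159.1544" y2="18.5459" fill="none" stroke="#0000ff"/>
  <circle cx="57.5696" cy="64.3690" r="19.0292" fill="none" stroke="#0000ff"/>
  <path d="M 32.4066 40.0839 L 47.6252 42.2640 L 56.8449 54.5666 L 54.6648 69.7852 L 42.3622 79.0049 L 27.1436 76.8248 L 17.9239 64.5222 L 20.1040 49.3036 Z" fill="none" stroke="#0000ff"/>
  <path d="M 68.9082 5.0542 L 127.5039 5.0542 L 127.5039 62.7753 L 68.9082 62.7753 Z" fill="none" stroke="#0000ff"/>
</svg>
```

Since the viewBox matches the mm dimensions, user units are millimetres directly. The only transform is the Y-flip y_m = 120.7105 − y_svg.

Shape 1 is a line segment drawn with `<line>`. Its stroke #0000ff means cut at S846, F1362. After flipping Y the toolpath is (131.6937,18.8100) → (159.1544,102.1646).

Shape 2 is a circle drawn with `<circle>`. Its stroke #0000ff means cut at S846, F1362. After flipping Y the toolpath is (76.5988,56.3415) → (71.0253,69.7972) → (57.5696,75.3707) → (44.1139,69.7972) → (38.5404,56.3415) → (44.1139,42.8858) → (57.5696,37.3123) → (71.0253,42.8858) → (76.5988,56.3415), returning to the start.

Shape 3 is a regular polygon drawn with `<path>`. Its stroke #0000ff means cut at S846, F1362. After flipping Y the toolpath is (32.4066,80.6266) → (47.6252,78.4465) → (56.8449,66.1439) → (54.6648,50.9253) → (42.3622,41.7056) → (27.1436,43.8857) → (17.9239,56.1883) → (20.1040,71.4069) → (32.4066,80.6266), returning to the start.

Shape 4 is a rectangle drawn with `<path>`. Its stroke #0000ff means cut at S846, F1362. After flipping Y the toolpath is (68.9082,115.6563) → (127.5039,115.6563) → (127.5039,57.9352) → (68.9082,57.9352) → (68.9082,115.6563), returning to the start.

; LightBurn 1.7.01
; GRBL device profile, absolute coords
G21
G90
G00 X131.6937 Y18.8100
M3 S846
G1 X159.1544 Y102.1646 F1362
M5
G00 X76.5988 Y56.3415
M3 S846
G1 X71.0253 Y69.7972 F1362
G1 X57.5696 Y75.3707 F1362
G1 X44.1139 Y69.7972 F1362
G1 X38.5404 Y56.3415 F1362
G1 X44.1139 Y42.8858 F1362
G1 X57.5696 Y37.3123 F1362
G1 X71.0253 Y42.8858 F1362
G1 X76.5988 Y56.3415 F1362
M5
G00 X32.4066 Y80.6266
M3 S846
G1 X47.6252 Y78.4465 F1362
G1 X56.8449 Y66.1439 F1362
G1 X54.6648 Y50.9253 F1362
G1 X42.3622 Y41.7056 F1362
G1 X27.1436 Y43.8857 F1362
G1 X17.9239 Y56.1883 F1362
G1 X20.1040 Y71.4069 F1362
G1 X32.4066 Y80.6266 F1362
M5
G00 X68.9082 Y115.6563
M3 S846
G1 X127.5039 Y115.6563 F1362
G1 X127.5039 Y57.9352 F1362
G1 X68.9082 Y57.9352 F1362
G1 X68.9082 Y115.6563 F1362
M5
G00 X0.0000 Y0.0000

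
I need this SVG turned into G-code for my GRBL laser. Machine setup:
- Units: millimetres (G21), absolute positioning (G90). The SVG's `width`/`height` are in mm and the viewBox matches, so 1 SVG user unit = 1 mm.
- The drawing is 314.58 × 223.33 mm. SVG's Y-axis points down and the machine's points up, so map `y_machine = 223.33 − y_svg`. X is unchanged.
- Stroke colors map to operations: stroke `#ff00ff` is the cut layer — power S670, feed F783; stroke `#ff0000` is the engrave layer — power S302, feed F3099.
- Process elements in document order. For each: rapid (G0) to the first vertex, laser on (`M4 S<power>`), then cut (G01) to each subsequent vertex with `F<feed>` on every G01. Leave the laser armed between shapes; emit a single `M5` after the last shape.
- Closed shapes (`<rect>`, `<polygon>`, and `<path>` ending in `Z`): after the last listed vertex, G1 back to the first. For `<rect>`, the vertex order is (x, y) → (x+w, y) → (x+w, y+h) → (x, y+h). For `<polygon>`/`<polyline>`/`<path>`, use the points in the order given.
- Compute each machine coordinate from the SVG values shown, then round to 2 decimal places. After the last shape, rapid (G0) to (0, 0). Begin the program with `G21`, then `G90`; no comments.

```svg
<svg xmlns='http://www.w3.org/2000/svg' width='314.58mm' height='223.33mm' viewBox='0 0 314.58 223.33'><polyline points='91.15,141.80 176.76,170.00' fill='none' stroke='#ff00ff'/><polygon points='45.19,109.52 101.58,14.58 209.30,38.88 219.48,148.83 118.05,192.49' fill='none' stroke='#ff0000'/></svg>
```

viewBox `0 0 314.58 223.33` with mm width/height → 1 unit = 1 mm. Flip: y_m = 223.33 − y_svg.

**Shape 1** — `<polyline>` line segment, stroke `#ff00ff` → cut (S670, F783). Machine vertices: (91.15,81.53) → (176.76,53.33). Open path.

**Shape 2** — `<polygon>` regular polygon, stroke `#ff0000` → engrave (S302, F3099). Machine vertices: (45.19,113.81) → (101.58,208.75) → (209.30,184.45) → (219.48,74.50) → (118.05,30.84) → (45.19,113.81). Closed: final G1 returns to the first vertex.

G21
G90
G0 X91.15 Y81.53
M4 S670
G01 X176.76 Y53.33 F783
G0 X45.19 Y113.81
M4 S302
G01 X101.58 Y208.75 F3099
G01 X209.30 Y184.45 F3099
G01 X219.48 Y74.50 F3099
G01 X118.05 Y30.84 F3099
G01 X45.19 Y113.81 F3099
M5
G0 X0.00 Y0.00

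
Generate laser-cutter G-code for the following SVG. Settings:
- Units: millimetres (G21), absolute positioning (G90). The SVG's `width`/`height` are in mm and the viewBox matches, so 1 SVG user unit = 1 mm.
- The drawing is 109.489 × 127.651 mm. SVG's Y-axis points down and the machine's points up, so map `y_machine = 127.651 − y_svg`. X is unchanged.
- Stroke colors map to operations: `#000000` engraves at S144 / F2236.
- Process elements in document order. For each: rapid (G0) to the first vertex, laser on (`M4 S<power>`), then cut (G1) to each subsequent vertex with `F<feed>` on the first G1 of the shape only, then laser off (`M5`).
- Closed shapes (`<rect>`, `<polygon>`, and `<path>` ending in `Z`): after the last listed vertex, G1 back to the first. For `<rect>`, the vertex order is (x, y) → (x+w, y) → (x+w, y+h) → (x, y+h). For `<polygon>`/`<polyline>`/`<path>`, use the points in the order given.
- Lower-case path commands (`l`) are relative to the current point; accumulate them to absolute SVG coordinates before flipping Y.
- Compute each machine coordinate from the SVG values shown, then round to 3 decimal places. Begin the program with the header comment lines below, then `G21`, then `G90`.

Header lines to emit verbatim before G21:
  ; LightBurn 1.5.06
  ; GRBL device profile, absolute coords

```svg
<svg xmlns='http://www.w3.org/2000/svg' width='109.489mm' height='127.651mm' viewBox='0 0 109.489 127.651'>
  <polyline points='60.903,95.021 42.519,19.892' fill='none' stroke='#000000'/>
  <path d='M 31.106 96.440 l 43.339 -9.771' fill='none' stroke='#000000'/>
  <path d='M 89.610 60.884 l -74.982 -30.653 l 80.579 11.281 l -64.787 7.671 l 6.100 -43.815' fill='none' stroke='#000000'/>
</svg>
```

; LightBurn 1.5.06
; GRBL device profile, absolute coords
G21
G90
G0 X60.903 Y32.630
M4 S144
G1 X42.519 Y107.759 F2236
M5
G0 X31.106 Y31.211
M4 S144
G1 X74.445 Y40.982 F2236
M5
G0 X89.610 Y66.767
M4 S144
G1 X14.628 Y97.420 F2236
G1 X95.207 Y86.139
G1 X30.420 Y78.468
G1 X36.520 Y122.283
M5

1 u = 1 mm; y_m = 127.651 − y.

[1] `<polyline>` line segment, #000000→engrave S144 F2236: (60.903,32.630) → (42.519,107.759)

[2] `<path>` line segment, #000000→engrave S144 F2236: (31.106,31.211) → (74.445,40.982)

[3] `<path>` open polyline, #000000→engrave S144 F2236: (89.610,66.767) → (14.628,97.420) → (95.207,86.139) → (30.420,78.468) → (36.520,122.283)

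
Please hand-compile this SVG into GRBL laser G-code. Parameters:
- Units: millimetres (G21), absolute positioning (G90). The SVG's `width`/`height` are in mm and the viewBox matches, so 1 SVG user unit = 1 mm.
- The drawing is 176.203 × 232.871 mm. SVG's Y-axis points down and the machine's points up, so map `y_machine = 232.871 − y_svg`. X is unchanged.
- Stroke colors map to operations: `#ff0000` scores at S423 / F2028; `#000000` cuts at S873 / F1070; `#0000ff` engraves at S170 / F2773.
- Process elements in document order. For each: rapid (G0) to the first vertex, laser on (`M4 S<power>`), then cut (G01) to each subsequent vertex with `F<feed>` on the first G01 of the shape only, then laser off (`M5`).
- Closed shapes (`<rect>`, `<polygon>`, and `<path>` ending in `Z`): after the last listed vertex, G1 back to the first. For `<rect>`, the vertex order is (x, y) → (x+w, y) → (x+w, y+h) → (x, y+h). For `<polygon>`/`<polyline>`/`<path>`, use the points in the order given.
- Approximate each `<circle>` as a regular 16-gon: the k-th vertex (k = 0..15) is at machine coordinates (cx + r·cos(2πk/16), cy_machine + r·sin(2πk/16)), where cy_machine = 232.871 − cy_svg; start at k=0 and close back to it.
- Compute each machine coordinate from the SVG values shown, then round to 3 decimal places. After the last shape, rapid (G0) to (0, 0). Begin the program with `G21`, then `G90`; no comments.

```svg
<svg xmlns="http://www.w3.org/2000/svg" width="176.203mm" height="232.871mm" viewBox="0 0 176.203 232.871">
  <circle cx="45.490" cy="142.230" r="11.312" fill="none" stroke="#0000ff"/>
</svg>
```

Since the viewBox matches the mm dimensions, user units are millimetres directly. The only transform is the Y-flip y_m = 232.871 − y_svg.

Shape 1 is a circle drawn with `<circle>`. Its stroke #0000ff means engrave at S170, F2773. After flipping Y the toolpath is (56.802,90.641) → (55.941,94.970) → (53.489,98.640) → (49.819,101.092) → (45.490,101.953) → (41.161,101.092) → (37.491,98.640) → (35.039,94.970) → (34.178,90.641) → (35.039,86.312) → (37.491,82.642) → (41.161,80.190) → (45.490,79.329) → (49.819,80.190) → (53.489,82.642) → (55.941,86.312) → (56.802,90.641), returning to the start.

G21
G90
G0 X56.802 Y90.641
M4 S170
G01 X55.941 Y94.970 F2773
G01 X53.489 Y98.640
G01 X49.819 Y101.092
G01 X45.490 Y101.953
G01 X41.161 Y101.092
G01 X37.491 Y98.640
G01 X35.039 Y94.970
G01 X34.178 Y90.641
G01 X35.039 Y86.312
G01 X37.491 Y82.642
G01 X41.161 Y80.190
G01 X45.490 Y79.329
G01 X49.819 Y80.190
G01 X53.489 Y82.642
G01 X55.941 Y86.312
G01 X56.802 Y90.641
M5
G0 X0.000 Y0.000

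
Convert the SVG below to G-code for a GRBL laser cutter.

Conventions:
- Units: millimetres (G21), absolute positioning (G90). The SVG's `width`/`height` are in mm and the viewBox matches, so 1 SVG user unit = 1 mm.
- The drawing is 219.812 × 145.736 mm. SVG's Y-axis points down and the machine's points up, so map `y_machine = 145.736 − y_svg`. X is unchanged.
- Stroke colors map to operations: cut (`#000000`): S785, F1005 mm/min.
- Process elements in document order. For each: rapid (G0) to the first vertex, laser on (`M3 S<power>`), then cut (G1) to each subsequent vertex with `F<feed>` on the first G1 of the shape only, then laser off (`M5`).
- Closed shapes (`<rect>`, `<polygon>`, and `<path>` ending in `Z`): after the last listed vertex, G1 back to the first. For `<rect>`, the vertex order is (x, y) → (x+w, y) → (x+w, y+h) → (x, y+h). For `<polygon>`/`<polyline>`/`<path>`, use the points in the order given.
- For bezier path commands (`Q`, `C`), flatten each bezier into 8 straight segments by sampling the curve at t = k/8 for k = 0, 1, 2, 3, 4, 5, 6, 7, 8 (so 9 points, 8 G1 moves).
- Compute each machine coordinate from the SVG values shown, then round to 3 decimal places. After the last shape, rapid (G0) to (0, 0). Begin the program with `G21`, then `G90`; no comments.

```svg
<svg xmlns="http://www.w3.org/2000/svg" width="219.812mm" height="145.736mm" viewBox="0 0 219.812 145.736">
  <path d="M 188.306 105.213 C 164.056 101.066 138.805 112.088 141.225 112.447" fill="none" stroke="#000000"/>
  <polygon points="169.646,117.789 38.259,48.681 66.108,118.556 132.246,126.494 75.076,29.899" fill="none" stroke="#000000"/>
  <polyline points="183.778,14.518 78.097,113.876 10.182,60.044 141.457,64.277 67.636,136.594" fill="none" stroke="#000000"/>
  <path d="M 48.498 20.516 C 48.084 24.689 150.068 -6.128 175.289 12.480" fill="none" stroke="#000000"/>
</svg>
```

G21
G90
G0 X188.306 Y40.523
M3 S785
G1 X179.221 Y41.418 F1005
G1 X170.379 Y41.193
G1 X162.114 Y40.151
G1 X154.764 Y38.596
G1 X148.664 Y36.829
G1 X144.150 Y35.154
G1 X141.559 Y33.873
G1 X141.225 Y33.289
M5
G0 X169.646 Y27.947
M3 S785
G1 X38.259 Y97.055 F1005
G1 X66.108 Y27.180
G1 X132.246 Y19.242
G1 X75.076 Y115.837
G1 X169.646 Y27.947
M5
G0 X183.778 Y131.218
M3 S785
G1 X78.097 Y31.860 F1005
G1 X10.182 Y85.692
G1 X141.457 Y81.459
G1 X67.636 Y9.142
M5
G0 X48.498 Y125.220
M3 S785
G1 X52.793 Y125.130 F1005
G1 X64.588 Y127.332
G1 X81.783 Y130.835
G1 X102.280 Y134.651
G1 X123.979 Y137.790
G1 X144.780 Y139.264
G1 X162.583 Y138.082
G1 X175.289 Y133.256
M5
G0 X0.000 Y0.000

Since the viewBox matches the mm dimensions, user units are millimetres directly. The only transform is the Y-flip y_m = 145.736 − y_svg.

Shape 1 is a cubic bezier drawn with `<path>`. Its stroke #000000 means cut at S785, F1005. After flipping Y the toolpath is (188.306,40.523) → (179.221,41.418) → (170.379,41.193) → (162.114,40.151) → (154.764,38.596) → (148.664,36.829) → (144.150,35.154) → (141.559,33.873) → (141.225,33.289).

Shape 2 is a closed polygon drawn with `<polygon>`. Its stroke #000000 means cut at S785, F1005. After flipping Y the toolpath is (169.646,27.947) → (38.259,97.055) → (66.108,27.180) → (132.246,19.242) → (75.076,115.837) → (169.646,27.947), returning to the start.

Shape 3 is a open polyline drawn with `<polyline>`. Its stroke #000000 means cut at S785, F1005. After flipping Y the toolpath is (183.778,131.218) → (78.097,31.860) → (10.182,85.692) → (141.457,81.459) → (67.636,9.142).

Shape 4 is a cubic bezier drawn with `<path>`. Its stroke #000000 means cut at S785, F1005. After flipping Y the toolpath is (48.498,125.220) → (52.793,125.130) → (64.588,127.332) → (81.783,130.835) → (102.280,134.651) → (123.979,137.790) → (144.780,139.264) → (162.583,138.082) → (175.289,133.256).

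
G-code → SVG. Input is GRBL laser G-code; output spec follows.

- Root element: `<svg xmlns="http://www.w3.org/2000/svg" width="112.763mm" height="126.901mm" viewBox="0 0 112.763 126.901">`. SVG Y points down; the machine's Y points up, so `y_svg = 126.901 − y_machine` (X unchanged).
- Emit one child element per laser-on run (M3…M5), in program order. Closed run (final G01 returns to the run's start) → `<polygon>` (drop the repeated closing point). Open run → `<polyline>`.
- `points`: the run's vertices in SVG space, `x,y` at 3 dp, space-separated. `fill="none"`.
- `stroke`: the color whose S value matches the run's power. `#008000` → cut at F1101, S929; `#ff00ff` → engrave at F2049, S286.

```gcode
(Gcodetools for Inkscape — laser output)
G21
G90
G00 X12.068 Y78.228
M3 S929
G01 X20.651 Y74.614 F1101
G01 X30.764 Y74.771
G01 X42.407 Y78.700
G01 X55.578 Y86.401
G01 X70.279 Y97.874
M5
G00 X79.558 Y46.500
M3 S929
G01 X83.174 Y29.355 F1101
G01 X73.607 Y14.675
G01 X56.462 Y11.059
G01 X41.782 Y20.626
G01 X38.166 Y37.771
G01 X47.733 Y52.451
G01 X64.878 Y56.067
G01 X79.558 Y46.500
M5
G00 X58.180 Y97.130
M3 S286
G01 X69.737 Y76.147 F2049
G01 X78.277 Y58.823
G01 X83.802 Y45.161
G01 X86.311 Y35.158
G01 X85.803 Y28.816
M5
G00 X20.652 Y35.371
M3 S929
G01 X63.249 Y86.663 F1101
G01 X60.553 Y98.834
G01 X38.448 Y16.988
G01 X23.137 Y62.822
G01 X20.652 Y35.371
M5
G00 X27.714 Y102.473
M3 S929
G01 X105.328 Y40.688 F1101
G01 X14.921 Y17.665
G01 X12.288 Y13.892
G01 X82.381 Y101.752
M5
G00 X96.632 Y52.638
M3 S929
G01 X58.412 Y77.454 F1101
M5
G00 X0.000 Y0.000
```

<svg xmlns="http://www.w3.org/2000/svg" width="112.763mm" height="126.901mm" viewBox="0 0 112.763 126.901">
  <polyline points="12.068,48.673 20.651,52.287 30.764,52.130 42.407,48.201 55.578,40.500 70.279,29.027" fill="none" stroke="#008000"/>
  <polygon points="79.558,80.401 83.174,97.546 73.607,112.226 56.462,115.842 41.782,106.275 38.166,89.130 47.733,74.450 64.878,70.834" fill="none" stroke="#008000"/>
  <polyline points="58.180,29.771 69.737,50.754 78.277,68.078 83.802,81.740 86.311,91.743 85.803,98.085" fill="none" stroke="#ff00ff"/>
  <polygon points="20.652,91.530 63.249,40.238 60.553,28.067 38.448,109.913 23.137,64.079" fill="none" stroke="#008000"/>
  <polyline points="27.714,24.428 105.328,86.213 14.921,109.236 12.288,113.009 82.381,25.149" fill="none" stroke="#008000"/>
  <polyline points="96.632,74.263 58.412,49.447" fill="none" stroke="#008000"/>
</svg>

Machine Y-up, SVG Y-down with viewBox height 126.901, so y_svg = 126.901 − y_machine; X carries over.

Run 1: S929 ⇒ cut layer `#008000`. The run is open, so emit a `<polyline>` with points (Y-flipped): 12.068,48.673 20.651,52.287 30.764,52.130 42.407,48.201 55.578,40.500 70.279,29.027.

Run 2: the run's S929 means `#008000` (cut). The run returns to its start, so emit a `<polygon>` with points (Y-flipped): 79.558,80.401 83.174,97.546 73.607,112.226 56.462,115.842 41.782,106.275 38.166,89.130 47.733,74.450 64.878,70.834.

Run 3: S286 ⇒ engrave layer `#ff00ff`. The run is open, so emit a `<polyline>` with points (Y-flipped): 58.180,29.771 69.737,50.754 78.277,68.078 83.802,81.740 86.311,91.743 85.803,98.085.

Run 4: S929 ⇒ cut layer `#008000`. The run returns to its start, so emit a `<polygon>` with points (Y-flipped): 20.652,91.530 63.249,40.238 60.553,28.067 38.448,109.913 23.137,64.079.

Run 5: the run's S929 means `#008000` (cut). The run is open, so emit a `<polyline>` with points (Y-flipped): 27.714,24.428 105.328,86.213 14.921,109.236 12.288,113.009 82.381,25.149.

Run 6: S929 ⇒ cut layer `#008000`. The run is open, so emit a `<polyline>` with points (Y-flipped): 96.632,74.263 58.412,49.447.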